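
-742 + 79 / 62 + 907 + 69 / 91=942397 / 5642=167.03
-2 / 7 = -0.29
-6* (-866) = 5196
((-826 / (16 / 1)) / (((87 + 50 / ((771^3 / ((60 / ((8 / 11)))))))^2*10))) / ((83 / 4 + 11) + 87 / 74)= -356644503007377221889 / 17216654372267494529604560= -0.00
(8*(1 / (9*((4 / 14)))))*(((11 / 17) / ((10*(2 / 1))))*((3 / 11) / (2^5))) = 7 / 8160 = 0.00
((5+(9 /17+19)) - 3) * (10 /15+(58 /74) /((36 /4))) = 30622 /1887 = 16.23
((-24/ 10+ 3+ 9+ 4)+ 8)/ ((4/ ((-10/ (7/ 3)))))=-162/ 7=-23.14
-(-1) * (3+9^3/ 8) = 753/ 8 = 94.12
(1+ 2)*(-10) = -30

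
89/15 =5.93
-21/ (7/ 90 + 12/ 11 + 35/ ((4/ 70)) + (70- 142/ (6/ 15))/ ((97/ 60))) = -1008315/ 21000802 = -0.05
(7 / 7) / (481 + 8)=1 / 489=0.00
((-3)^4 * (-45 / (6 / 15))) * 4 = -36450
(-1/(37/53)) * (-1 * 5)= 265/37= 7.16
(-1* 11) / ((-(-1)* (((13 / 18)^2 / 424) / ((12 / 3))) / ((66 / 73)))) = -398939904 / 12337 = -32336.87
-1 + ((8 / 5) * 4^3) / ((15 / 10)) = 1009 / 15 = 67.27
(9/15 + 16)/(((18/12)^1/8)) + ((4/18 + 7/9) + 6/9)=451/5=90.20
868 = 868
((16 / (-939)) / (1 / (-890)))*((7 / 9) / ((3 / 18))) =199360 / 2817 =70.77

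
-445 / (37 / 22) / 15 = -1958 / 111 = -17.64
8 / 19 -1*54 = -1018 / 19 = -53.58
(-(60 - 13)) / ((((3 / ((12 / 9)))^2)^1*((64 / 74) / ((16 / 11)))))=-13912 / 891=-15.61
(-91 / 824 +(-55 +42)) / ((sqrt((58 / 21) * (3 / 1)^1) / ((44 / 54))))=-39611 * sqrt(406) / 215064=-3.71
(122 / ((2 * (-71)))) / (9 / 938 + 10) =-57218 / 666619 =-0.09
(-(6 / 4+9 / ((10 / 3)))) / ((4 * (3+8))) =-0.10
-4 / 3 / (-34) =2 / 51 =0.04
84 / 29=2.90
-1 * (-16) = 16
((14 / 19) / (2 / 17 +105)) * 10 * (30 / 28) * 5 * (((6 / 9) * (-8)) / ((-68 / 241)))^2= 232324000 / 1731603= 134.17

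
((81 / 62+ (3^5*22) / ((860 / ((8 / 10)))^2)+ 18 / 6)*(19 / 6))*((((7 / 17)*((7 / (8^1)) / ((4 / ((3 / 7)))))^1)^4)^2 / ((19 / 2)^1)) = 3894283545359591349 / 549540640507913493681274880000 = 0.00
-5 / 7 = -0.71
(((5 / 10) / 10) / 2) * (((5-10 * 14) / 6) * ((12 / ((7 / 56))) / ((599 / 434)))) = -23436 / 599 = -39.13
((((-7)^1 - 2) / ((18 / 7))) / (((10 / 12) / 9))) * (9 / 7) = -243 / 5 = -48.60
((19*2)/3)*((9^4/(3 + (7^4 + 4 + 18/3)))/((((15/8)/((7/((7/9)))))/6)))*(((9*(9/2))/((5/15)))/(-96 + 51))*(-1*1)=2677.02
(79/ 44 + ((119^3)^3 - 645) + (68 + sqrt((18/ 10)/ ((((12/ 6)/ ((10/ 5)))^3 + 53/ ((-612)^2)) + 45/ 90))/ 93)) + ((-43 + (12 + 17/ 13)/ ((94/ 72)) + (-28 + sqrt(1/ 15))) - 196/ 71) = 4785448563124474040.50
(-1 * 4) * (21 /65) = -84 /65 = -1.29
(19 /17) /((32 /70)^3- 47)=-814625 /34187493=-0.02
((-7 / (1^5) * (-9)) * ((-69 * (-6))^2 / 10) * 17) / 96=15297093 / 80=191213.66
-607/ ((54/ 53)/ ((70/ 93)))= -1125985/ 2511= -448.42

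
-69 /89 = -0.78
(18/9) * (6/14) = 6/7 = 0.86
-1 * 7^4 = -2401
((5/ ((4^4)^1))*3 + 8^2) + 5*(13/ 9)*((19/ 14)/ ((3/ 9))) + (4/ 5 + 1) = 2560679/ 26880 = 95.26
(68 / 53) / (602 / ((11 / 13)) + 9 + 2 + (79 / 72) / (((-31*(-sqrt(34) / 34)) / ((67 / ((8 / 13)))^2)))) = -60648930069184512 / 357444062966947812637 + 35221013831697408*sqrt(34) / 357444062966947812637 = 0.00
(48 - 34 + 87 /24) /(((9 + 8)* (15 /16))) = 94 /85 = 1.11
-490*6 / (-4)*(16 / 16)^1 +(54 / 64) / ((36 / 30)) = 47085 / 64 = 735.70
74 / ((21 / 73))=5402 / 21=257.24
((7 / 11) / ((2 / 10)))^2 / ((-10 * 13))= -245 / 3146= -0.08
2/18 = 1/9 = 0.11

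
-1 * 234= -234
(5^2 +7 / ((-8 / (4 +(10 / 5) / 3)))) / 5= 251 / 60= 4.18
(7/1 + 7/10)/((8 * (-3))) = -0.32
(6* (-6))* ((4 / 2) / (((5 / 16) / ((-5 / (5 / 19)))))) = 21888 / 5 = 4377.60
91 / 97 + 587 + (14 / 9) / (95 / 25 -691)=881794465 / 1499814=587.94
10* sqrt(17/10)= sqrt(170)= 13.04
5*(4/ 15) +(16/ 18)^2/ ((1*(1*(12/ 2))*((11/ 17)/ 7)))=2.76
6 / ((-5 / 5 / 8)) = -48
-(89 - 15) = -74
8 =8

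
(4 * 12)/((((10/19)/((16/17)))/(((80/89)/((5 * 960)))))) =0.02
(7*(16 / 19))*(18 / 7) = 288 / 19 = 15.16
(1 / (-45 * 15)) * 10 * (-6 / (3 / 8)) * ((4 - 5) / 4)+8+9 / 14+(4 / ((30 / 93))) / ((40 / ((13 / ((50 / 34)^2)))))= 123406013 / 11812500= 10.45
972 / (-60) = -81 / 5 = -16.20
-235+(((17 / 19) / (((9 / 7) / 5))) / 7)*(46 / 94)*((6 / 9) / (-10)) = -5666476 / 24111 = -235.02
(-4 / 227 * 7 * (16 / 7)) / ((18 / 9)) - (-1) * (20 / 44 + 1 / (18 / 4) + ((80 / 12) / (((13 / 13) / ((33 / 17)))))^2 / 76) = 338040431 / 123399243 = 2.74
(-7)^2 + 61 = 110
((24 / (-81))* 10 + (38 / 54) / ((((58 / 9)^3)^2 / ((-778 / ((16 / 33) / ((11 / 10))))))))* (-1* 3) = 245065452878053 / 27409458631680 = 8.94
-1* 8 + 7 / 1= -1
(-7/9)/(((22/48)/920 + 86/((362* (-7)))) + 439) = -65275840/36840742611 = -0.00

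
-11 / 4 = -2.75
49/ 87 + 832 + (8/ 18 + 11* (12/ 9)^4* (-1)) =1875071/ 2349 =798.24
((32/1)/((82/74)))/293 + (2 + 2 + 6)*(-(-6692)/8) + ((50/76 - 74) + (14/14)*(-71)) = 3752725997/456494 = 8220.76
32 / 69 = 0.46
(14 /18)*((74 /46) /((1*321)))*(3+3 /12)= 3367 /265788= 0.01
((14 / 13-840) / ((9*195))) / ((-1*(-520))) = -5453 / 5931900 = -0.00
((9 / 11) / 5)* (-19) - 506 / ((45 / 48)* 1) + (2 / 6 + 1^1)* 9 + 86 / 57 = -1659461 / 3135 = -529.33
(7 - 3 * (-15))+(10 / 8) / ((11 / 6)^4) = 762952 / 14641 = 52.11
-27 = -27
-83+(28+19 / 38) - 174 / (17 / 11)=-5681 / 34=-167.09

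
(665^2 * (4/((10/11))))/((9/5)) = 9728950/9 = 1080994.44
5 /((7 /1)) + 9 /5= 2.51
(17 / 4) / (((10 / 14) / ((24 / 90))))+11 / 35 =998 / 525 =1.90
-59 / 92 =-0.64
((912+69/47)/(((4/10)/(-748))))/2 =-40142355/47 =-854092.66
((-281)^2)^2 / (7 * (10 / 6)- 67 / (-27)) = 168340667067 / 382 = 440682374.52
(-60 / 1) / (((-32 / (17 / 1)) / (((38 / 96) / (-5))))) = -2.52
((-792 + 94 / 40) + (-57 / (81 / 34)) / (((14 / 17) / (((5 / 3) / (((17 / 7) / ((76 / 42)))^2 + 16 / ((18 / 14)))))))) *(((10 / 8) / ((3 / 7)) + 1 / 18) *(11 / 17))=-12808295727623 / 8397814320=-1525.19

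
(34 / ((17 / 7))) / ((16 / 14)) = 49 / 4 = 12.25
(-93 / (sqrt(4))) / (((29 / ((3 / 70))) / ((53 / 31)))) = -477 / 4060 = -0.12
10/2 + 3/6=11/2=5.50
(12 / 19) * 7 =84 / 19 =4.42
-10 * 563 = -5630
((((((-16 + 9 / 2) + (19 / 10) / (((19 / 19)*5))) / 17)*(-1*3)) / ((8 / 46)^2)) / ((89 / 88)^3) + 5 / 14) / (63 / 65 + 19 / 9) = 30954921273081 / 1511721424220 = 20.48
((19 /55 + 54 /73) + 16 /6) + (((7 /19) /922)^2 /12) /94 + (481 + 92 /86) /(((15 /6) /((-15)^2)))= 864372325565911609639 /19920988929904480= 43390.03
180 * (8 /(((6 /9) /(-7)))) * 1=-15120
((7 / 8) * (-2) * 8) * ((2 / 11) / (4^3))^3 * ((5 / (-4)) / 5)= 0.00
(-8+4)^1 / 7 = -4 / 7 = -0.57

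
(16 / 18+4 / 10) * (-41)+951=40417 / 45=898.16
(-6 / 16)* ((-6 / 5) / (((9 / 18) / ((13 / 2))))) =117 / 20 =5.85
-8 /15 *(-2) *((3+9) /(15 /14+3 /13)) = 11648 /1185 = 9.83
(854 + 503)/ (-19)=-1357/ 19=-71.42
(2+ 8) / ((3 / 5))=50 / 3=16.67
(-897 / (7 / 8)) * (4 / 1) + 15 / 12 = -114781 / 28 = -4099.32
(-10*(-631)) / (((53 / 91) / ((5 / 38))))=1435525 / 1007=1425.55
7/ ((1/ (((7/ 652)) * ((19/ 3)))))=931/ 1956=0.48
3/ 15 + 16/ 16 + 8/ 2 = 26/ 5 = 5.20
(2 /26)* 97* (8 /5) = 11.94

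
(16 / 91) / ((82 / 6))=48 / 3731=0.01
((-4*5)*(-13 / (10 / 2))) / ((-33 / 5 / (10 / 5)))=-520 / 33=-15.76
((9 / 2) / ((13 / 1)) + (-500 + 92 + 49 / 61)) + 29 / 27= -17376161 / 42822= -405.78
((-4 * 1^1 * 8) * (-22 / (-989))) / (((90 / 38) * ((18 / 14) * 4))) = -23408 / 400545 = -0.06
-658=-658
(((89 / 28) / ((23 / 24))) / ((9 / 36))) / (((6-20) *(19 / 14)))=-2136 / 3059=-0.70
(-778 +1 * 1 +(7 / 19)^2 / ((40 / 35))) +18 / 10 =-11192173 / 14440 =-775.08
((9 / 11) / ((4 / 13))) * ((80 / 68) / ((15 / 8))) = 312 / 187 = 1.67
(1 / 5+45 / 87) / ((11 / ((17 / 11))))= 1768 / 17545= 0.10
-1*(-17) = 17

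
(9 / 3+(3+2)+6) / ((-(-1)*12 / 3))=7 / 2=3.50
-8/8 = -1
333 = 333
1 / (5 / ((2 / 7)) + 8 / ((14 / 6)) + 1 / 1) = 14 / 307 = 0.05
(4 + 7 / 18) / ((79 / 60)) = 3.33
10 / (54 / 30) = 50 / 9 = 5.56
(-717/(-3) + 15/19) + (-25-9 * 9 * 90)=-134429/19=-7075.21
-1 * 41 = -41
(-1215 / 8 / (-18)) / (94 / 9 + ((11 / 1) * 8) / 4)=1215 / 4672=0.26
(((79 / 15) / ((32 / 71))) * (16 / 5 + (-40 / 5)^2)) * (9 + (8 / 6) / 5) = 5457557 / 750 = 7276.74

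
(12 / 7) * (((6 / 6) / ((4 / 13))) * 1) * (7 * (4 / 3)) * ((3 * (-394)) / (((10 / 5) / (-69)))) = 2120508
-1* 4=-4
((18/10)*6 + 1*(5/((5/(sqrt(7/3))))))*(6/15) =2*sqrt(21)/15 + 108/25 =4.93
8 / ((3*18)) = 4 / 27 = 0.15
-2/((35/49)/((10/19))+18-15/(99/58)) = -924/4883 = -0.19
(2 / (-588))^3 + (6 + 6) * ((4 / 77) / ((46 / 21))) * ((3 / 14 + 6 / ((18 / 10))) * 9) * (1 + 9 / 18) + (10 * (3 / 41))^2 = 153089813716643 / 10807623969912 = 14.16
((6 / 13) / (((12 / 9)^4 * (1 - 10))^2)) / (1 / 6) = 729 / 212992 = 0.00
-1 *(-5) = 5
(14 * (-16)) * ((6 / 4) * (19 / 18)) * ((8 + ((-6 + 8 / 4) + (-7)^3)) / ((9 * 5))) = 120232 / 45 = 2671.82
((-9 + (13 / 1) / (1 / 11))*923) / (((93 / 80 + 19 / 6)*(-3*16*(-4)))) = 309205 / 2078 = 148.80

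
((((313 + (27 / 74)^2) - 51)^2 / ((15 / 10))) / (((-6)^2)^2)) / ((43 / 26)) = 26786381238253 / 1253318930496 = 21.37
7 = 7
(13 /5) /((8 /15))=4.88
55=55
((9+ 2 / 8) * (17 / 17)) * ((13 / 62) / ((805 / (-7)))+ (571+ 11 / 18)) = 169645777 / 32085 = 5287.39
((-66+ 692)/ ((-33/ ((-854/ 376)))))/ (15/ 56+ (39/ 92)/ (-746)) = 8026143503/ 49791753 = 161.19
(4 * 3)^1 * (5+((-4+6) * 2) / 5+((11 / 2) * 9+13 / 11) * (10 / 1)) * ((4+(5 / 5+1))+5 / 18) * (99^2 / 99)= 19115532 / 5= 3823106.40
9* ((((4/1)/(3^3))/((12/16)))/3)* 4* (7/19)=448/513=0.87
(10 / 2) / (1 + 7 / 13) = 13 / 4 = 3.25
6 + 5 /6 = 41 /6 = 6.83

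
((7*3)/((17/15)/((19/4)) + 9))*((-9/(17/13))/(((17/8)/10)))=-56019600/760937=-73.62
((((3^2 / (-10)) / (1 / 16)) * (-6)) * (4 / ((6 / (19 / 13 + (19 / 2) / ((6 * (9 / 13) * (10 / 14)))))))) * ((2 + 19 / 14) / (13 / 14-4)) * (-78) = 24618224 / 1075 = 22900.67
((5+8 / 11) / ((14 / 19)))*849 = 145179 / 22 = 6599.05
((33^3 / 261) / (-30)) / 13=-0.35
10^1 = 10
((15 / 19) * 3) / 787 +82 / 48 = 614153 / 358872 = 1.71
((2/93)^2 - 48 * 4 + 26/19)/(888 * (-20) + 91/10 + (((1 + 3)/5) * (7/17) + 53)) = 5325522340/494404110297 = 0.01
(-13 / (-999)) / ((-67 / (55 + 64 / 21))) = -15847 / 1405593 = -0.01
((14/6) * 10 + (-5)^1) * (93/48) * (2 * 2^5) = 2273.33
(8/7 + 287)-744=-455.86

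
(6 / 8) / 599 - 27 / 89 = -64425 / 213244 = -0.30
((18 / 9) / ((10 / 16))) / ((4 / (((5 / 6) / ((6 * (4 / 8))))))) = 0.22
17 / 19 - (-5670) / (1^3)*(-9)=-969553 / 19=-51029.11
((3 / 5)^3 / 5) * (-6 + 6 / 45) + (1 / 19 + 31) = 1828702 / 59375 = 30.80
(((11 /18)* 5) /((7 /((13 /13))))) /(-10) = -11 /252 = -0.04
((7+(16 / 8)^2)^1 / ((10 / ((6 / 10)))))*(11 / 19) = 0.38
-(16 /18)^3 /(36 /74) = -9472 /6561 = -1.44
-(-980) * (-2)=-1960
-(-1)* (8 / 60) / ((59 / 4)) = 8 / 885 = 0.01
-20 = -20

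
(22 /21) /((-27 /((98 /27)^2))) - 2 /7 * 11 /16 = -2339843 /3306744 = -0.71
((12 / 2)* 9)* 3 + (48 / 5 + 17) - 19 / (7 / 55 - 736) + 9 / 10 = 15341357 / 80946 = 189.53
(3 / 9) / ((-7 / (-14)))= 0.67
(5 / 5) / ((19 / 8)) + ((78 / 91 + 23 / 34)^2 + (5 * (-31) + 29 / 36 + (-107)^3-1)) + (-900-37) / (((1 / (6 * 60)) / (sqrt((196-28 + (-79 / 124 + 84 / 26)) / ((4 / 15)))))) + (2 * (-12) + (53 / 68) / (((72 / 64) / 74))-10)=-84330 * sqrt(1662356865) / 403-659290417577 / 538118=-9756949.05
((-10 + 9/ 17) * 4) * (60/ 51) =-12880/ 289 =-44.57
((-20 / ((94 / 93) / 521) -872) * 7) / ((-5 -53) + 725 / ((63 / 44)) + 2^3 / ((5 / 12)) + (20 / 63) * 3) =-579379185 / 3468083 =-167.06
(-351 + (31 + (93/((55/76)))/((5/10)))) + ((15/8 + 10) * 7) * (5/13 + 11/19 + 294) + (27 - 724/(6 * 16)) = 419996537/17160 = 24475.32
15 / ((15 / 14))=14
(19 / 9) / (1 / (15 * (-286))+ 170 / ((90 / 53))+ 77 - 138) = 27170 / 503357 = 0.05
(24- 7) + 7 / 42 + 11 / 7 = 18.74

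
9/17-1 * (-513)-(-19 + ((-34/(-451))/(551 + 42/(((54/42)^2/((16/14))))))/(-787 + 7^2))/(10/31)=2818063337734/4922988367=572.43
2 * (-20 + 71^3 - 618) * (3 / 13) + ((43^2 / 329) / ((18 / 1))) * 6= 2115794743 / 12831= 164897.10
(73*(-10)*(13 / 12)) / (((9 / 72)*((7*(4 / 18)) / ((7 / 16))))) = -1779.38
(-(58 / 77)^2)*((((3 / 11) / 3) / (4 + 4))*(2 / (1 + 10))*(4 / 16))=-841 / 2869636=-0.00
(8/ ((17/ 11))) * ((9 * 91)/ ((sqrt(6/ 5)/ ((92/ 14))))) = 78936 * sqrt(30)/ 17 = 25432.37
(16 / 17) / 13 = 16 / 221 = 0.07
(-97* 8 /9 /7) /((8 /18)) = -194 /7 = -27.71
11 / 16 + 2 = 43 / 16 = 2.69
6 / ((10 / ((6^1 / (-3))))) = -6 / 5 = -1.20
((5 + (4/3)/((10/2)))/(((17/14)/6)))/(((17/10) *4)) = 1106/289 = 3.83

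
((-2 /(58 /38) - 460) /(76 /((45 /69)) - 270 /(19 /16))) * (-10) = -41.62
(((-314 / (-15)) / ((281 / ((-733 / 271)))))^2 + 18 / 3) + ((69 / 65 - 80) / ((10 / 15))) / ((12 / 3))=-3197177445160909 / 135696010343400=-23.56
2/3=0.67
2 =2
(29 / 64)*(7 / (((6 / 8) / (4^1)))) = 203 / 12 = 16.92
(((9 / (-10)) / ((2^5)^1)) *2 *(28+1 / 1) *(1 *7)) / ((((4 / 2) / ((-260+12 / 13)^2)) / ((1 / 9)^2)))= -35979923 / 7605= -4731.09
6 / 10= 3 / 5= 0.60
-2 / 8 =-1 / 4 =-0.25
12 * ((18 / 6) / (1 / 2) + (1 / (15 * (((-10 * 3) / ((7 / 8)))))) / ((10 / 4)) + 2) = 95.99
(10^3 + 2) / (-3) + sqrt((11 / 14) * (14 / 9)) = -334 + sqrt(11) / 3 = -332.89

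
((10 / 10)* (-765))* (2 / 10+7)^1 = -5508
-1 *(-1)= 1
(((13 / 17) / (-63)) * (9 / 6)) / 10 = -13 / 7140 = -0.00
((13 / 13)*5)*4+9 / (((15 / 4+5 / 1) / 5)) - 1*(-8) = 232 / 7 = 33.14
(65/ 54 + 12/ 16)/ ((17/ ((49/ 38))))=10339/ 69768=0.15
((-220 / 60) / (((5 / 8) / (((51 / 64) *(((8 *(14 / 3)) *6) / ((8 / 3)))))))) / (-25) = 3927 / 250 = 15.71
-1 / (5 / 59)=-59 / 5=-11.80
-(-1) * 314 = 314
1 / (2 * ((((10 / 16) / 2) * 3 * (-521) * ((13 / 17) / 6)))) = -272 / 33865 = -0.01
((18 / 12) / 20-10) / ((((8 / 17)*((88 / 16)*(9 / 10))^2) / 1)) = -33745 / 39204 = -0.86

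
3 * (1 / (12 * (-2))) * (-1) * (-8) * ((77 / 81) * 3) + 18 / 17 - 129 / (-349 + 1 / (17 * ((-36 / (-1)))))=-139544969 / 98036433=-1.42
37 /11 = 3.36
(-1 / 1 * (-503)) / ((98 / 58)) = 14587 / 49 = 297.69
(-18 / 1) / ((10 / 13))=-23.40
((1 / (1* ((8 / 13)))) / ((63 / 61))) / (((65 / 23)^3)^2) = 0.00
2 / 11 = 0.18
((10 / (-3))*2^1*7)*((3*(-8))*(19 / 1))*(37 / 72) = 10935.56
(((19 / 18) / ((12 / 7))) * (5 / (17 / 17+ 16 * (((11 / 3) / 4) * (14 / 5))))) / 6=3325 / 272592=0.01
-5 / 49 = -0.10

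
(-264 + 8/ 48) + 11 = -1517/ 6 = -252.83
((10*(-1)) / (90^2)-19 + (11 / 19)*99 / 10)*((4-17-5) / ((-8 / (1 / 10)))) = -10211 / 3420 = -2.99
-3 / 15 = -1 / 5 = -0.20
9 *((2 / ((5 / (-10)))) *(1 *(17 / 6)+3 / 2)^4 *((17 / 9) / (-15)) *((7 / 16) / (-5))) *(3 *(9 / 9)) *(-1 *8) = 6797518 / 2025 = 3356.80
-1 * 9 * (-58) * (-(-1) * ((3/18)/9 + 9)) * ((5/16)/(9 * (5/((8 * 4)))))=1046.15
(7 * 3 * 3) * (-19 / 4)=-1197 / 4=-299.25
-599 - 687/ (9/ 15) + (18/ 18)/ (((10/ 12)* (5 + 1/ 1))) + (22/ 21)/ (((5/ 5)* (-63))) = -11535347/ 6615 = -1743.82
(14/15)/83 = 0.01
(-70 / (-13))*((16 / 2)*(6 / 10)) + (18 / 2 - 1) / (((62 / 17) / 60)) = 63456 / 403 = 157.46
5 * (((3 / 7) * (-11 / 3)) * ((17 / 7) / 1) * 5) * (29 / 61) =-45.36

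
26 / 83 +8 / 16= 0.81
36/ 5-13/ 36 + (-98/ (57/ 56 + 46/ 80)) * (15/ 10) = -3429887/ 40140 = -85.45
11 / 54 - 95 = -5119 / 54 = -94.80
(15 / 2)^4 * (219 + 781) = 6328125 / 2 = 3164062.50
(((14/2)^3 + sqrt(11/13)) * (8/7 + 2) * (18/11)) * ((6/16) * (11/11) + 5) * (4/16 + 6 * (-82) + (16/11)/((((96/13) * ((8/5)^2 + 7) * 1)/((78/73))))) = -7158226038957/1535336 - 146086245693 * sqrt(143)/139715576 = -4674822.42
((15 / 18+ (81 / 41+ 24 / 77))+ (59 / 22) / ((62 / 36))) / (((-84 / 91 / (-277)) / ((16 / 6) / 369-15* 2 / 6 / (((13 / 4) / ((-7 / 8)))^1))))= 29638167980363 / 15600782736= 1899.79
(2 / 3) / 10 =1 / 15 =0.07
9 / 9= 1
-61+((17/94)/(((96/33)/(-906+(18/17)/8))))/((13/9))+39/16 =-15258413/156416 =-97.55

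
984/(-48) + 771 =1501/2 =750.50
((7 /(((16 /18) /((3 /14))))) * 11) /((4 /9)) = 2673 /64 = 41.77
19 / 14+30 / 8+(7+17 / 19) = 6917 / 532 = 13.00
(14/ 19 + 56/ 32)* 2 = 189/ 38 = 4.97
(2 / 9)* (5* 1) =10 / 9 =1.11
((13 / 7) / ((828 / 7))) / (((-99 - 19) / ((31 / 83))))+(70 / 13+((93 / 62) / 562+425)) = 12749686038043 / 29623755096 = 430.39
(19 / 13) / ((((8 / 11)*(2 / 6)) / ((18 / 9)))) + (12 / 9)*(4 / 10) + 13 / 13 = 10601 / 780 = 13.59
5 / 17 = 0.29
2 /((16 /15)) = 15 /8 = 1.88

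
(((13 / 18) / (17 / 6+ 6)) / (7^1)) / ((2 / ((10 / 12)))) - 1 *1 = -13291 / 13356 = -1.00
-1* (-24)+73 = 97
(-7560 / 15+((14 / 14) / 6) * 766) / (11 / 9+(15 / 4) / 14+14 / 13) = -2465736 / 16819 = -146.60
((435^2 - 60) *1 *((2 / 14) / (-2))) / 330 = -12611 / 308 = -40.94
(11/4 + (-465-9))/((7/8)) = -3770/7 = -538.57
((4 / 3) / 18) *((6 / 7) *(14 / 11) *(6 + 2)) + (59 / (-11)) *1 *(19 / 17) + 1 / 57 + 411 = 405.67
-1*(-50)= 50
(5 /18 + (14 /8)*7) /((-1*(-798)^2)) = -451 /22924944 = -0.00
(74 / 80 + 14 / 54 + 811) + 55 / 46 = 20204357 / 24840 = 813.38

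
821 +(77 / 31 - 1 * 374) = 13934 / 31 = 449.48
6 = 6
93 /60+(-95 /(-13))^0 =51 /20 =2.55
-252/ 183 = -84/ 61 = -1.38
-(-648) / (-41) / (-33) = 216 / 451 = 0.48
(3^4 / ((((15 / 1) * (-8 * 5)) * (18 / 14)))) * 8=-21 / 25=-0.84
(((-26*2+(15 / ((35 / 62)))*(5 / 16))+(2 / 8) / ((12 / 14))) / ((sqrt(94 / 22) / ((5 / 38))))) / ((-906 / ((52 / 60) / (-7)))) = -23699*sqrt(517) / 1427178312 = -0.00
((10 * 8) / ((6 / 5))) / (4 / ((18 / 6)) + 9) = 200 / 31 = 6.45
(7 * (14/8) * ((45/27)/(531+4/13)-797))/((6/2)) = -202303507/62163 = -3254.40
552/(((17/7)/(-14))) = -54096/17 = -3182.12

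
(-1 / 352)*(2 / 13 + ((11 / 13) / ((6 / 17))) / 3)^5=-0.00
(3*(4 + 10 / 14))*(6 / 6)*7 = 99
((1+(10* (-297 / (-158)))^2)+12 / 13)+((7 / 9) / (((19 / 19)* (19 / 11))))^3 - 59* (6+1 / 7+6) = -1025355724883572 / 2839774833441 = -361.07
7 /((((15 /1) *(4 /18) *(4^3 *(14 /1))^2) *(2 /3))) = 9 /2293760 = 0.00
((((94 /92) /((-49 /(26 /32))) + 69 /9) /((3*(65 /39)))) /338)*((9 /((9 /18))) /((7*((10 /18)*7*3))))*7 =7448751 /1066592800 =0.01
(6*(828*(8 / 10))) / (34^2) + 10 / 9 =59162 / 13005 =4.55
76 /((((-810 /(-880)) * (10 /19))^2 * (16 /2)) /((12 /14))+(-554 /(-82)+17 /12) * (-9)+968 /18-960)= -0.08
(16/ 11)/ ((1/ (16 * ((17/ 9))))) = 4352/ 99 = 43.96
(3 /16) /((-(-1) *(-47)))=-3 /752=-0.00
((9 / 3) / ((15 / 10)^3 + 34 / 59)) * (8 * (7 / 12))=3.54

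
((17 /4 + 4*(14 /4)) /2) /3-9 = -143 /24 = -5.96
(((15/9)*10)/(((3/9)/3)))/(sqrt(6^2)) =25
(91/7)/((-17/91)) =-1183/17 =-69.59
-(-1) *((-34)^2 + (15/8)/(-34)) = 1155.94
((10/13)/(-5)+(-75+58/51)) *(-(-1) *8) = -392584/663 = -592.13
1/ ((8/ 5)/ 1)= 5/ 8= 0.62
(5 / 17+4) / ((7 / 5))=365 / 119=3.07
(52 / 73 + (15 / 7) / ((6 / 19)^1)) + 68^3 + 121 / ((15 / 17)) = 4822459759 / 15330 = 314576.63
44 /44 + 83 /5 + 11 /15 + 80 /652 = 18.46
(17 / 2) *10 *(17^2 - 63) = 19210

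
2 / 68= 1 / 34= 0.03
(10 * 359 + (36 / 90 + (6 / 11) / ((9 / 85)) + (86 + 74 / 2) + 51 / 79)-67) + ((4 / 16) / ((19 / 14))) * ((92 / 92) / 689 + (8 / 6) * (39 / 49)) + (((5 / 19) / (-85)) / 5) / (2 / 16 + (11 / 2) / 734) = 57701531983230061 / 15798302189670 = 3652.39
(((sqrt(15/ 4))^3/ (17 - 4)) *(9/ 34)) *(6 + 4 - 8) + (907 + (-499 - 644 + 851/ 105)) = -23929/ 105 + 135 *sqrt(15)/ 1768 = -227.60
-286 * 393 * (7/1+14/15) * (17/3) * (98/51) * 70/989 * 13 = -79520985544/8901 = -8933938.38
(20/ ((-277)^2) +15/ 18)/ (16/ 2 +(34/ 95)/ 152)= 1385391650/ 13299514299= 0.10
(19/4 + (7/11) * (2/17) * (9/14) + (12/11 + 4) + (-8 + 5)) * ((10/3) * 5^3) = 3220625/1122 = 2870.43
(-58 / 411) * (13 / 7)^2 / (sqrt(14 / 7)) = -4901 * sqrt(2) / 20139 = -0.34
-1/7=-0.14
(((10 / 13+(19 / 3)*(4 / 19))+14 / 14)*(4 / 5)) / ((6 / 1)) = 242 / 585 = 0.41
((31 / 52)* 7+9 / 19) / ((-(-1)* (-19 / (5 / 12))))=-22955 / 225264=-0.10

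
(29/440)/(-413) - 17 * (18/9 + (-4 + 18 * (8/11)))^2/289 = -245889103/33981640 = -7.24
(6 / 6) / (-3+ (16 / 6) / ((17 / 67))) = 0.13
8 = 8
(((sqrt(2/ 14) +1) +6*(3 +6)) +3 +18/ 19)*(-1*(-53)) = 53*sqrt(7)/ 7 +59360/ 19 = 3144.24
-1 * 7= -7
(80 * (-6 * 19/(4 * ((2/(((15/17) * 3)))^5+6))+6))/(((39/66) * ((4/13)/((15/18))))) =303705138275/576302087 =526.99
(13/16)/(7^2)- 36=-28211/784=-35.98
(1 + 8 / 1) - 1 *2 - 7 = 0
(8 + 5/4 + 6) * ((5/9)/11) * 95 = 28975/396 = 73.17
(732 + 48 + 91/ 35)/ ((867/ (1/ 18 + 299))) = 21063679/ 78030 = 269.94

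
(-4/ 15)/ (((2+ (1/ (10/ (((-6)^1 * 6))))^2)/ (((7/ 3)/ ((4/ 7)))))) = -245/ 3366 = -0.07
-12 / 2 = -6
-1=-1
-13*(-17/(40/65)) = 2873/8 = 359.12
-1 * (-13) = 13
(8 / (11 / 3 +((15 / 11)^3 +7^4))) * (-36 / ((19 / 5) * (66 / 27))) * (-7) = 2352240 / 26089603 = 0.09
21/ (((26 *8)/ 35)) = 735/ 208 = 3.53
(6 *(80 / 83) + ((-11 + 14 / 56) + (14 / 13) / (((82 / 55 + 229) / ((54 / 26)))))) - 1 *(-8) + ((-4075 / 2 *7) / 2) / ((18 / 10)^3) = -22587951740597 / 18518711913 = -1219.74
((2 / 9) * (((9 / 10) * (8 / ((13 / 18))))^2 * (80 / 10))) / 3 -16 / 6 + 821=11118871 / 12675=877.23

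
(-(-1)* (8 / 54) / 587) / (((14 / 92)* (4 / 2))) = 92 / 110943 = 0.00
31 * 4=124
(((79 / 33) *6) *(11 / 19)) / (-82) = -79 / 779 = -0.10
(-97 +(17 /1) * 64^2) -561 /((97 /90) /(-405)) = 27193345 /97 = 280343.76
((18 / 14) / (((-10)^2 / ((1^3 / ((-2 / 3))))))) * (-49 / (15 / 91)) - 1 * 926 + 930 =9.73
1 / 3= 0.33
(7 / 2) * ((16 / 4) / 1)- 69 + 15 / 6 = -105 / 2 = -52.50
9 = 9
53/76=0.70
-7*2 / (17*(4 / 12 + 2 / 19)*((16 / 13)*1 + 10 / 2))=-3458 / 11475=-0.30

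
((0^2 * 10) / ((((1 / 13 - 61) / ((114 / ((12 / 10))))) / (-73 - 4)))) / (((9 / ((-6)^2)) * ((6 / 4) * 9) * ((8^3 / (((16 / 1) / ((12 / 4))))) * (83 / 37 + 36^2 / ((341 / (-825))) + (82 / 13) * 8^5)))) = 0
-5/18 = -0.28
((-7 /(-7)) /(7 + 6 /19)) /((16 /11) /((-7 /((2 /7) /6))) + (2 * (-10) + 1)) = -30723 /4272721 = -0.01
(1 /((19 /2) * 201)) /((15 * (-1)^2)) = 2 /57285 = 0.00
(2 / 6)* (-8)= -8 / 3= -2.67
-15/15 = -1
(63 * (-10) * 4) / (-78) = 420 / 13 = 32.31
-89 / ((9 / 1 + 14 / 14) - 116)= 89 / 106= 0.84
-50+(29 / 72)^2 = -258359 / 5184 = -49.84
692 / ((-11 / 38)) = -26296 / 11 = -2390.55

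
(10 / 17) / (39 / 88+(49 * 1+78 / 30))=4400 / 389283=0.01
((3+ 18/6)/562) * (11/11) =3/281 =0.01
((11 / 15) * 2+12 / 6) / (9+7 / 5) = 0.33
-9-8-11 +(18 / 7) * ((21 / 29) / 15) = -27.88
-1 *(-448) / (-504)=-8 / 9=-0.89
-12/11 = -1.09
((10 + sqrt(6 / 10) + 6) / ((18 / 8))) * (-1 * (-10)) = 8 * sqrt(15) / 9 + 640 / 9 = 74.55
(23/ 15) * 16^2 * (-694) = -4086272/ 15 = -272418.13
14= 14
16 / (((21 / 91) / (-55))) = -3813.33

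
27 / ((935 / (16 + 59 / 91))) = 8181 / 17017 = 0.48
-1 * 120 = -120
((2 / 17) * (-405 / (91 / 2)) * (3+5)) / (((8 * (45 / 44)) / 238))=-3168 / 13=-243.69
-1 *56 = -56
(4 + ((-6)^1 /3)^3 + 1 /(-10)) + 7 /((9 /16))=751 /90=8.34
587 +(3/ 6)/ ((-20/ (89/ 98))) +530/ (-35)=2241591/ 3920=571.83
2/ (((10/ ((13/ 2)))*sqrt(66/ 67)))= 13*sqrt(4422)/ 660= 1.31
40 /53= 0.75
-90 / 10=-9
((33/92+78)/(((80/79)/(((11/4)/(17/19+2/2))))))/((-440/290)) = -34866729/471040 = -74.02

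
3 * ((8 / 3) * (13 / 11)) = 104 / 11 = 9.45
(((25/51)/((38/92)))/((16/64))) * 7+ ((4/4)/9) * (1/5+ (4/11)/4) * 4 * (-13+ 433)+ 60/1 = 1572556/10659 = 147.53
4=4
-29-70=-99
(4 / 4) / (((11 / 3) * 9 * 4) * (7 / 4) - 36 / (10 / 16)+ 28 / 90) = 45 / 7817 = 0.01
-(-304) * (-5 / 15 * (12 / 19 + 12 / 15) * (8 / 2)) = -8704 / 15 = -580.27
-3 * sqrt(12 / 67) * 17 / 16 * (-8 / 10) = 1.08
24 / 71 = 0.34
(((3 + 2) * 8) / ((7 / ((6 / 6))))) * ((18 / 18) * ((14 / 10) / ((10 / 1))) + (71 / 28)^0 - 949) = -5416.34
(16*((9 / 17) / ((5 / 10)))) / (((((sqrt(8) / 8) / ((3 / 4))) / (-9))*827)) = -3888*sqrt(2) / 14059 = -0.39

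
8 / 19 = 0.42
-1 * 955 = -955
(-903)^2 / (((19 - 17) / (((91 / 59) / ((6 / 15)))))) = 371011095 / 236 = 1572080.91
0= 0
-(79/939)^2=-6241/881721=-0.01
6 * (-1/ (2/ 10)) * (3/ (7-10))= 30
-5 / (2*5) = -0.50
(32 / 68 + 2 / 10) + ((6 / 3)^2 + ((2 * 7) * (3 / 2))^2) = 37882 / 85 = 445.67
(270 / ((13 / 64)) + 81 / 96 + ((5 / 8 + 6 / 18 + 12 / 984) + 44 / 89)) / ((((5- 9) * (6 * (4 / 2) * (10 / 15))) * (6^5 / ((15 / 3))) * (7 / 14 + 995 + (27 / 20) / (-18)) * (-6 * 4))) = 151594166225 / 135358168315428864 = 0.00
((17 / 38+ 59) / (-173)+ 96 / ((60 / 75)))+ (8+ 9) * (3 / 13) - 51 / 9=30231187 / 256386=117.91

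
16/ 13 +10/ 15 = 74/ 39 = 1.90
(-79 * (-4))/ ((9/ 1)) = 316/ 9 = 35.11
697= 697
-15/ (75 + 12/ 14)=-35/ 177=-0.20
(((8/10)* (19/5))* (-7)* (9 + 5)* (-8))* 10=119168/5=23833.60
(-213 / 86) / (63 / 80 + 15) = -2840 / 18103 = -0.16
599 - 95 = 504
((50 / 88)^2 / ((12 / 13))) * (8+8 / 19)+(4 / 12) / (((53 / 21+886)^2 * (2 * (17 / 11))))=120223411984037 / 40821210288969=2.95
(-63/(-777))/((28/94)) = 141/518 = 0.27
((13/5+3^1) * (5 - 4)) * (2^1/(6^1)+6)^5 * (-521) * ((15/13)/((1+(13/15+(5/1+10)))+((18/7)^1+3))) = -16634824045/10881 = -1528795.52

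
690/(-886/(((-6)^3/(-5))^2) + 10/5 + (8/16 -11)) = -16096320/209363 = -76.88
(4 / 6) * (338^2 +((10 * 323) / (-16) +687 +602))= 922649 / 12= 76887.42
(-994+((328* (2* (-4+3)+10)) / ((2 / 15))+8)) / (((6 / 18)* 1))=56082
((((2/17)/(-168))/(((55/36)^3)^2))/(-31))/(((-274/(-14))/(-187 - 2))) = -34284321792/1998514572484375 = -0.00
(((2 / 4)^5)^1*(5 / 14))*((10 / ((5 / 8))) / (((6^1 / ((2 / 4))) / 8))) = 5 / 42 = 0.12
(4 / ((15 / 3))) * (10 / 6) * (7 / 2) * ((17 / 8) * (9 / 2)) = 357 / 8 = 44.62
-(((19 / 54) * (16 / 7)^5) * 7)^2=-99230924406784 / 4202539929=-23612.13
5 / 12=0.42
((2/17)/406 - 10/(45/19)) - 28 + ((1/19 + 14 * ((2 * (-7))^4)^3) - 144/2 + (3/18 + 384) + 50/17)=936775511415351358799/1180242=793714773254426.94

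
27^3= 19683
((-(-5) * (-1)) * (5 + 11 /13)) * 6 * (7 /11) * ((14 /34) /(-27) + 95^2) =-2003448160 /1989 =-1007264.03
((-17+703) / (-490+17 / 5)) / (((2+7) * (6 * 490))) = -7 / 131382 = -0.00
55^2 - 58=2967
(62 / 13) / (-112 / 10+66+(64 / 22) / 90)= 15345 / 176423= 0.09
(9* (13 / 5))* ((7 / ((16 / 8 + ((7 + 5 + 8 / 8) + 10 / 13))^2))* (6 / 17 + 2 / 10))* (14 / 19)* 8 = 728595504 / 339351875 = 2.15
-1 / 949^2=-1 / 900601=-0.00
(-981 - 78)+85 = -974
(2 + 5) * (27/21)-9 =0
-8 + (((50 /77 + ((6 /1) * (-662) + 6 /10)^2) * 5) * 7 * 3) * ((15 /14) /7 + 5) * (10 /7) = 45997120741661 /3773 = 12191126621.17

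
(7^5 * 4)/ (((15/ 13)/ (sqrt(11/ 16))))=48310.18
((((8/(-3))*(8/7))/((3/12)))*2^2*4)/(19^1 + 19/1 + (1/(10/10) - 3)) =-1024/189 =-5.42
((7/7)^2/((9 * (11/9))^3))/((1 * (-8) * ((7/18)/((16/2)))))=-18/9317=-0.00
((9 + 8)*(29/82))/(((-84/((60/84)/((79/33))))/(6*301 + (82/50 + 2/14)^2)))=-150233623881/3888419500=-38.64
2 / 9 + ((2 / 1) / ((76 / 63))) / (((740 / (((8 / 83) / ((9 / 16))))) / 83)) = 8038 / 31635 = 0.25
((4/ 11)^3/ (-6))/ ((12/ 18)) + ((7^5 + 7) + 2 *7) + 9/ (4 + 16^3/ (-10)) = 15141063187/ 899756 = 16827.97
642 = 642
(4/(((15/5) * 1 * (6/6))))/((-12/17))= -17/9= -1.89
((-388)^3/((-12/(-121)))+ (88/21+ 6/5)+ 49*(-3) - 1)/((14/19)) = -195835335271/245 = -799327899.07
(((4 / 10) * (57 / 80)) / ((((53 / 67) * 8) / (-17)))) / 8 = -64923 / 678400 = -0.10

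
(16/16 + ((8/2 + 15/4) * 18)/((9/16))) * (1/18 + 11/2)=4150/3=1383.33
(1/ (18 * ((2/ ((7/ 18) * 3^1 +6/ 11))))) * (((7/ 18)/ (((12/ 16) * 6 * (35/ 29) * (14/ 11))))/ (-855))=-3277/ 1047135600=-0.00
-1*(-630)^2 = -396900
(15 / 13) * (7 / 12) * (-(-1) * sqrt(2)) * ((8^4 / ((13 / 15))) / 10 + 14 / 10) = 215677 * sqrt(2) / 676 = 451.20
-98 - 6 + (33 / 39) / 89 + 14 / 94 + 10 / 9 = -50277410 / 489411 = -102.73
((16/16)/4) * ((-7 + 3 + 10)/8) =3/16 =0.19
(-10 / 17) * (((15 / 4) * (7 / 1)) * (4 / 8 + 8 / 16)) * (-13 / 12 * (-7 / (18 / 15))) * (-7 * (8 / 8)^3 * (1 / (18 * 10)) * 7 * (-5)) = -3901625 / 29376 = -132.82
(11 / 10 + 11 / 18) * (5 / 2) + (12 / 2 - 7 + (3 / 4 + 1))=5.03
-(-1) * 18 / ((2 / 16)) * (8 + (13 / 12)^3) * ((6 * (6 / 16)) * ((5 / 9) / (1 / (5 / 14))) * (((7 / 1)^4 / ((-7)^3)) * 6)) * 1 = -400525 / 16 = -25032.81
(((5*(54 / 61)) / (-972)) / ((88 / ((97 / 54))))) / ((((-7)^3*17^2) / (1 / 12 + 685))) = 3987185 / 6206574616704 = 0.00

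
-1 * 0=0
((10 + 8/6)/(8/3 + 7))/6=17/87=0.20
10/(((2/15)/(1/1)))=75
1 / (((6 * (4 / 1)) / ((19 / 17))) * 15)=19 / 6120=0.00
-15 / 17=-0.88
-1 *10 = -10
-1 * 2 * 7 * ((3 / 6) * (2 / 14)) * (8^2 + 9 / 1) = -73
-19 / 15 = -1.27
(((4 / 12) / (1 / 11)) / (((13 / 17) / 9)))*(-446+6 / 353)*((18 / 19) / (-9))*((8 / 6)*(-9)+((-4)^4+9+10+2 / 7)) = 533385.87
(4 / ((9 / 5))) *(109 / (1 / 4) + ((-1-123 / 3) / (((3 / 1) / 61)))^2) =14595040 / 9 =1621671.11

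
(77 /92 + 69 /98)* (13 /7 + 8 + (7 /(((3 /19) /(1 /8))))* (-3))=-10.43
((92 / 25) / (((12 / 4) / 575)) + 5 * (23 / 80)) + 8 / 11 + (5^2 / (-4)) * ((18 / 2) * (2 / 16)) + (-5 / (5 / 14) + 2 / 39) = 3141507 / 4576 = 686.52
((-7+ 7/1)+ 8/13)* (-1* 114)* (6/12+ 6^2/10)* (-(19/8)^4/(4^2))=304560177/532480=571.97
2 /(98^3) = 1 /470596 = 0.00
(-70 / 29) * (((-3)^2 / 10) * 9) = -19.55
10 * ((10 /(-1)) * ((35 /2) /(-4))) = 875 /2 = 437.50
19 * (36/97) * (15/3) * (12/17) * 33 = 821.30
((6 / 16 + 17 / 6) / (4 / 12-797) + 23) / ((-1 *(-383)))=439683 / 7322960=0.06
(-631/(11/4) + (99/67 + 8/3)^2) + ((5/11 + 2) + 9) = -8113529/40401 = -200.82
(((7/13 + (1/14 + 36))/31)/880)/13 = 6663/64544480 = 0.00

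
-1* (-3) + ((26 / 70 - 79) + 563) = 17058 / 35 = 487.37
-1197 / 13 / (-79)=1197 / 1027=1.17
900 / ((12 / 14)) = 1050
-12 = -12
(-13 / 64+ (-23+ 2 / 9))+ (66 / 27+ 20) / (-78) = -522707 / 22464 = -23.27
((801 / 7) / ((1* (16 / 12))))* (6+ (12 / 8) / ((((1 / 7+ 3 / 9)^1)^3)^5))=491122630664498677707909 / 56000000000000000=8770046.98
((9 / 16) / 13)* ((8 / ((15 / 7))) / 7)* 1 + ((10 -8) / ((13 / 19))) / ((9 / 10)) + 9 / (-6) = 1036 / 585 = 1.77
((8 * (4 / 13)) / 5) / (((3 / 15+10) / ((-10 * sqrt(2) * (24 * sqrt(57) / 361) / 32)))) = -80 * sqrt(114) / 79781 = -0.01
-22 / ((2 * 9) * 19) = -11 / 171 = -0.06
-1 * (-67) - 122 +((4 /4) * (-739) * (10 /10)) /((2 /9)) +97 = -6567 /2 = -3283.50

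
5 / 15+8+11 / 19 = 508 / 57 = 8.91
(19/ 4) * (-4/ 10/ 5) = -19/ 50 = -0.38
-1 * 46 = -46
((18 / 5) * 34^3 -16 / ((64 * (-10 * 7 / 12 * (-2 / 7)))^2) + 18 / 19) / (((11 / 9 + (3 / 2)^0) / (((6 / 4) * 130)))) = 6039247758219 / 486400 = 12416216.61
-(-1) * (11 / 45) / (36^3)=11 / 2099520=0.00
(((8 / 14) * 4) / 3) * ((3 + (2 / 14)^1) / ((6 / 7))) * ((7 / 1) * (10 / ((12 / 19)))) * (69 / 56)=24035 / 63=381.51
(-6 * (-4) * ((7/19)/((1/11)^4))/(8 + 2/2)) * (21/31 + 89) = 2279310880/1767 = 1289932.59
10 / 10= 1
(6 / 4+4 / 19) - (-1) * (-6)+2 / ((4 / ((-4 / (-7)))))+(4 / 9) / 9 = -85201 / 21546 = -3.95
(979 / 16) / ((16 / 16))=979 / 16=61.19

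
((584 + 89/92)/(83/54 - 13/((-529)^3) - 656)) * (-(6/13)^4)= 0.04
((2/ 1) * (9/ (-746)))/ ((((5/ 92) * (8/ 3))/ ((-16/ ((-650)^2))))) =0.00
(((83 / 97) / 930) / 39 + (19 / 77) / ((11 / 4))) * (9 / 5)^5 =1754757433701 / 1034689906250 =1.70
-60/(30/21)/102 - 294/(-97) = 2.62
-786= -786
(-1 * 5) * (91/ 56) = -65/ 8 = -8.12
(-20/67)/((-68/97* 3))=0.14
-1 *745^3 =-413493625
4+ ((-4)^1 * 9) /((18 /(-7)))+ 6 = 24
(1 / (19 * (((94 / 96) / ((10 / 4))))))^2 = 14400 / 797449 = 0.02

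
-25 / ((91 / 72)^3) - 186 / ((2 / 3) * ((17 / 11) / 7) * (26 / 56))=-35027172108 / 12810707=-2734.21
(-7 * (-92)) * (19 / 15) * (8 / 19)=5152 / 15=343.47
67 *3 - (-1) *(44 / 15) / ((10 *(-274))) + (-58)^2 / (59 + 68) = 296853628 / 1304925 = 227.49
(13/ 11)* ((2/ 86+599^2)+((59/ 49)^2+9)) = 481582047882/ 1135673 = 424049.92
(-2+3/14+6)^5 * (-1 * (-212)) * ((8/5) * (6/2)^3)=1023056671869/84035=12174173.52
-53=-53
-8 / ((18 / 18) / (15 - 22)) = 56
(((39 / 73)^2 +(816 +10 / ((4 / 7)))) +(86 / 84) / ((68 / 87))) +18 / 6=4251831747 / 5073208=838.10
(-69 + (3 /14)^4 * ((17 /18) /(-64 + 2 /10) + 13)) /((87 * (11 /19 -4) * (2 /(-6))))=-32119083957 /46200234080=-0.70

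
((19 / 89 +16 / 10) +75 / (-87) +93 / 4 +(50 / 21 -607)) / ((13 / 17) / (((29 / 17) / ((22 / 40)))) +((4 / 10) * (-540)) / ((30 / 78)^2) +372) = 3145921615 / 5896599681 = 0.53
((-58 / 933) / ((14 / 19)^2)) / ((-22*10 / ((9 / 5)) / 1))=31407 / 33525800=0.00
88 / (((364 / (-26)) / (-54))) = 2376 / 7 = 339.43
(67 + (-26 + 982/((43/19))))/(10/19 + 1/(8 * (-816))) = 2532857472/2806223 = 902.59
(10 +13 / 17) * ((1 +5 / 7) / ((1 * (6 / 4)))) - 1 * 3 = 1107 / 119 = 9.30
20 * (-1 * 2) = -40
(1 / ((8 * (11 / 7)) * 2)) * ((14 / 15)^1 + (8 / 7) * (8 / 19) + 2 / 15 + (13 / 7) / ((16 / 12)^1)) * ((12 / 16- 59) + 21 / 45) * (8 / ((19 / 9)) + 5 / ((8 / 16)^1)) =-10658171659 / 114364800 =-93.19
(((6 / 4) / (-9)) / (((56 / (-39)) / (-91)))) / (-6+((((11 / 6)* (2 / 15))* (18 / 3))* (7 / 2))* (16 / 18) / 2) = 22815 / 8032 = 2.84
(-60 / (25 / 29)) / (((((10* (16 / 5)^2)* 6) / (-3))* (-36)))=-29 / 3072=-0.01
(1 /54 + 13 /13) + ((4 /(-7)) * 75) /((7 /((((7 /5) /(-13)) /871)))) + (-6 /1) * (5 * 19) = -2435290985 /4280094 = -568.98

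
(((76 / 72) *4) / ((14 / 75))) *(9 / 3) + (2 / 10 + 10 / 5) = 2452 / 35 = 70.06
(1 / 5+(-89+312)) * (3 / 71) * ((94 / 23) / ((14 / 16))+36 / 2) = 2444040 / 11431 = 213.81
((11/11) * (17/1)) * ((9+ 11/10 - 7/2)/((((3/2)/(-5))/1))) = -374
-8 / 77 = -0.10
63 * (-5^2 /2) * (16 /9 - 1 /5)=-2485 /2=-1242.50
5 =5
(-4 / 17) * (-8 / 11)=32 / 187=0.17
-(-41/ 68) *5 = 205/ 68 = 3.01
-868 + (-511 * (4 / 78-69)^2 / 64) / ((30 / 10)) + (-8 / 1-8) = -3953054719 / 292032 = -13536.38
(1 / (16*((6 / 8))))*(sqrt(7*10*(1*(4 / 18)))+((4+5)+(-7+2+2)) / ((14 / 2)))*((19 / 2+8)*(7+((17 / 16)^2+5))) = 16805 / 1024+117635*sqrt(35) / 9216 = 91.93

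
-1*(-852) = 852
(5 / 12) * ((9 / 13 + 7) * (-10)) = -1250 / 39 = -32.05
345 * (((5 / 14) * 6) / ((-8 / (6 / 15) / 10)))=-5175 / 14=-369.64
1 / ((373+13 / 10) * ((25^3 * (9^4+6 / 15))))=2 / 76747875625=0.00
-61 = -61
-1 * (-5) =5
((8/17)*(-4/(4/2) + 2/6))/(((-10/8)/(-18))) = -192/17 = -11.29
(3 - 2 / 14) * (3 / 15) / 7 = 4 / 49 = 0.08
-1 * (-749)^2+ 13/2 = -1121989/2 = -560994.50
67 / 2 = 33.50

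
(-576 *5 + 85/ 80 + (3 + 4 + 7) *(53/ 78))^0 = 1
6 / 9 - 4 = -10 / 3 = -3.33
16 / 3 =5.33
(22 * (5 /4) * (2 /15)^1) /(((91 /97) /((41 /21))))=43747 /5733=7.63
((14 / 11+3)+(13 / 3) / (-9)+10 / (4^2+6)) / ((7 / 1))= 1261 / 2079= 0.61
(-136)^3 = -2515456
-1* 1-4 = -5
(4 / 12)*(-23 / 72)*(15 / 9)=-115 / 648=-0.18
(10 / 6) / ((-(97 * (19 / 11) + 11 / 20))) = -1100 / 110943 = -0.01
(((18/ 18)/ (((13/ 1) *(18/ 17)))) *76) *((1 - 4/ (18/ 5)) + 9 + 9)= 104006/ 1053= 98.77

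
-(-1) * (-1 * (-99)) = 99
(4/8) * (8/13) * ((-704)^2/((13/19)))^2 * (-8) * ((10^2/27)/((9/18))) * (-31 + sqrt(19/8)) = 17592983941965414400/59319- 141878902757785600 * sqrt(38)/59319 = 281838595510366.78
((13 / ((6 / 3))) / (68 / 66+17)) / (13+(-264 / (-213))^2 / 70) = 2162589 / 78115918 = 0.03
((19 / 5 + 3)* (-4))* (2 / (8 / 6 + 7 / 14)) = -1632 / 55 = -29.67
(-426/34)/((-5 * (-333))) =-71/9435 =-0.01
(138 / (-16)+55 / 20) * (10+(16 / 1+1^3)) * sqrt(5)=-354.70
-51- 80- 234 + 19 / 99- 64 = -42452 / 99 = -428.81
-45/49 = -0.92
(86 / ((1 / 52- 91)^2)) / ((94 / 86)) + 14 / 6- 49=-49081979068 / 1051970967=-46.66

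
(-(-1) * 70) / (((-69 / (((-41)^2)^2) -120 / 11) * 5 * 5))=-435167194 / 1695460395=-0.26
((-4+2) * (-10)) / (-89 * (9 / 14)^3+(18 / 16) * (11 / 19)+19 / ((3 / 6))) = 1.33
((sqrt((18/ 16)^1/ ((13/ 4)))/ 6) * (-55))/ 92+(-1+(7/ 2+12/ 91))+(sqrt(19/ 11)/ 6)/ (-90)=-55 * sqrt(26)/ 4784 -sqrt(209)/ 5940+479/ 182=2.57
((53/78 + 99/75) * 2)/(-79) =-3899/77025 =-0.05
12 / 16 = 3 / 4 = 0.75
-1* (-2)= 2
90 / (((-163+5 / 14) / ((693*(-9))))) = 79380 / 23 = 3451.30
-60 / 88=-15 / 22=-0.68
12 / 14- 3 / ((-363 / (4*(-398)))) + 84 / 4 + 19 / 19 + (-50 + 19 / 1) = -18041 / 847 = -21.30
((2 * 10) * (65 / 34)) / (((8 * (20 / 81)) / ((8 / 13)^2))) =1620 / 221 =7.33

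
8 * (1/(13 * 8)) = 1/13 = 0.08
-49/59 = -0.83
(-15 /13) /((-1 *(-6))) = -5 /26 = -0.19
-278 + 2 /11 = -3056 /11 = -277.82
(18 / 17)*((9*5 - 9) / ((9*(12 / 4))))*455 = 10920 / 17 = 642.35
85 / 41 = 2.07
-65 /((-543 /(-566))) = -36790 /543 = -67.75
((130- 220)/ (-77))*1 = 90/ 77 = 1.17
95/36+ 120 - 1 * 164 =-1489/36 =-41.36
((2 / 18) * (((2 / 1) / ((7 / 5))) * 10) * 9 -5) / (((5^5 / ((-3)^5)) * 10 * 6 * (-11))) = 1053 / 962500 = 0.00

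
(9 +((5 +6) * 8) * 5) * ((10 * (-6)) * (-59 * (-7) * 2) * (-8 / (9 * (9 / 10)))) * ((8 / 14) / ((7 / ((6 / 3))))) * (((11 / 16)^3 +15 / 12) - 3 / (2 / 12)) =-6365125025 / 108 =-58936342.82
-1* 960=-960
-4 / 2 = -2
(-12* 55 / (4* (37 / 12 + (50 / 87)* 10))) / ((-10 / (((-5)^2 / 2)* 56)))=574200 / 439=1307.97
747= 747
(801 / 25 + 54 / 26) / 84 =132 / 325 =0.41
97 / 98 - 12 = -1079 / 98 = -11.01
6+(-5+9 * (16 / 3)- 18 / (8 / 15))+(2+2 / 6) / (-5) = 887 / 60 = 14.78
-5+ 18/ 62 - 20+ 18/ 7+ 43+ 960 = 212847/ 217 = 980.86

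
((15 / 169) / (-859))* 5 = -75 / 145171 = -0.00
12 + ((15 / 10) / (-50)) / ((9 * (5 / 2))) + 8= 20.00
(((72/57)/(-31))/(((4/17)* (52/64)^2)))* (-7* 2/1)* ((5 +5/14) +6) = 4151808/99541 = 41.71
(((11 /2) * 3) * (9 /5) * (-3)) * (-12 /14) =2673 /35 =76.37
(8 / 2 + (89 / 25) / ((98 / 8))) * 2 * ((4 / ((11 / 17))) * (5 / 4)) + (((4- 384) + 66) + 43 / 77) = -666021 / 2695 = -247.13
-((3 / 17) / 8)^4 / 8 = -81 / 2736816128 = -0.00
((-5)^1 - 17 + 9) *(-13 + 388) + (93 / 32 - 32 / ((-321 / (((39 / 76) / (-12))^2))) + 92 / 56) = -4870.45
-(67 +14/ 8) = -68.75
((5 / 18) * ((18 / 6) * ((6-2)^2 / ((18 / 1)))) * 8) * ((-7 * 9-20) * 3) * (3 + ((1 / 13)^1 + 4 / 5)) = -74368 / 13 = -5720.62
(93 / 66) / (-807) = -0.00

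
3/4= 0.75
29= 29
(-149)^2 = 22201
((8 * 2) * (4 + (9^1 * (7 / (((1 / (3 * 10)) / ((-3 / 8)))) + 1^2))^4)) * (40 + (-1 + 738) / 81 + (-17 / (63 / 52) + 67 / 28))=744942832304986025 / 5184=143700392034140.82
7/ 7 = 1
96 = 96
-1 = -1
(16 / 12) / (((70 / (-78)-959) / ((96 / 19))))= -1248 / 177821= -0.01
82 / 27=3.04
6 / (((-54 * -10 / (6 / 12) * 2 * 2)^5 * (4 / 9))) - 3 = -334353766809599999 / 111451255603200000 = -3.00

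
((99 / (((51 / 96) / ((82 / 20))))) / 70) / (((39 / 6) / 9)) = 584496 / 38675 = 15.11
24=24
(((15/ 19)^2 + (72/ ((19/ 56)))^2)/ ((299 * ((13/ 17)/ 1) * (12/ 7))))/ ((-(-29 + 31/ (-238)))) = 25579878121/ 6485622754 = 3.94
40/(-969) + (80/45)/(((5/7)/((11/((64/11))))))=4.66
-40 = -40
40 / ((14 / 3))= 60 / 7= 8.57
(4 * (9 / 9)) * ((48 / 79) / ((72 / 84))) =224 / 79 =2.84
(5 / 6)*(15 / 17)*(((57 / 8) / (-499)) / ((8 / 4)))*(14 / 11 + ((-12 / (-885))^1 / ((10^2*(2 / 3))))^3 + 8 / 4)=-6584964187516929 / 383290612540000000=-0.02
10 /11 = 0.91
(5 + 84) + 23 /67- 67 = 1497 /67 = 22.34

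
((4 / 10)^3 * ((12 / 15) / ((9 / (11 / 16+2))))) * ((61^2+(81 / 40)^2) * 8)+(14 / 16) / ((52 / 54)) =13353498121 / 29250000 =456.53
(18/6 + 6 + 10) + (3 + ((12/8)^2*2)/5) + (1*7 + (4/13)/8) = 1946/65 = 29.94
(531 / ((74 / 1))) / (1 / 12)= 3186 / 37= 86.11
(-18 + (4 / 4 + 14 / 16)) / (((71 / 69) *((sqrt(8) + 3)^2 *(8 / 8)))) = -0.46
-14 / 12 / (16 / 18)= -21 / 16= -1.31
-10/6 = -1.67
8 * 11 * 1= 88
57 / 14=4.07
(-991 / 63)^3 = -3892.24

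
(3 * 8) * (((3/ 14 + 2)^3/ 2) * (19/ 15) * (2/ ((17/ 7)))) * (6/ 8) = 1698087/ 16660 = 101.93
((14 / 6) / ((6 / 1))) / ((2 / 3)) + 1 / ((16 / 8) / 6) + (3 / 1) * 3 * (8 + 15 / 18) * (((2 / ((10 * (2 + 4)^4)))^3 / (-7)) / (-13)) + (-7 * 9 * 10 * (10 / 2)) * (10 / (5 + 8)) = -39939224387327947 / 16507266048000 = -2419.49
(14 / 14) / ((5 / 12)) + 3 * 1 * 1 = 27 / 5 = 5.40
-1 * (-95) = 95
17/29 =0.59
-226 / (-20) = 113 / 10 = 11.30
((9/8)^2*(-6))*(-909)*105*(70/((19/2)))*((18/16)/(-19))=-7305837525/23104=-316215.27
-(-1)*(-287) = -287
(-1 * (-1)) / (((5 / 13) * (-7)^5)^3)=-2197 / 593445188742875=-0.00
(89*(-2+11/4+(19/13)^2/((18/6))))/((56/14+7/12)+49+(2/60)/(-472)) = 311384300/128226891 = 2.43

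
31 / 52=0.60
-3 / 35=-0.09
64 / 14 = 4.57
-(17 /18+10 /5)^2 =-2809 /324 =-8.67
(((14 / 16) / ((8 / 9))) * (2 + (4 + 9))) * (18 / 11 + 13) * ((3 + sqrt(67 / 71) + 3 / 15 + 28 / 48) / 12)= 50715 * sqrt(4757) / 199936 + 767487 / 11264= 85.63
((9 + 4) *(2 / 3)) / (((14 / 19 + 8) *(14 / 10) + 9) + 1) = 1235 / 3168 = 0.39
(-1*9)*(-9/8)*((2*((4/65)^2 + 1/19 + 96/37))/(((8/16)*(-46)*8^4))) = -637791813/1119256985600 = -0.00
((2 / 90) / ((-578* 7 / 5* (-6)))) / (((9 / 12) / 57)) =19 / 54621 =0.00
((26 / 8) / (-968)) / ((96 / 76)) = -247 / 92928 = -0.00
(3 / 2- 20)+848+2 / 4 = 830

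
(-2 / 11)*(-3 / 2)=3 / 11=0.27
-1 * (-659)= 659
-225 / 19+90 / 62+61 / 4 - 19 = -33315 / 2356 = -14.14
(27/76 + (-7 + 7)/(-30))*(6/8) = 81/304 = 0.27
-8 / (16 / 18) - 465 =-474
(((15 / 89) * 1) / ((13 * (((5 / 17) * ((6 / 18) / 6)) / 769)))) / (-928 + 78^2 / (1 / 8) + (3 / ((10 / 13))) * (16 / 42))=0.01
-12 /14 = -6 /7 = -0.86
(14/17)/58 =7/493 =0.01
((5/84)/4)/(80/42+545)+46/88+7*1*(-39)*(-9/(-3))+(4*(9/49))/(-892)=-3615610618839/4417480144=-818.48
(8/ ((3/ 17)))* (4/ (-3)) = -544/ 9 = -60.44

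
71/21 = 3.38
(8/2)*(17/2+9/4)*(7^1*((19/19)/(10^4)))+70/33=709933/330000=2.15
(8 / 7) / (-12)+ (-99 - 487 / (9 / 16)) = -60787 / 63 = -964.87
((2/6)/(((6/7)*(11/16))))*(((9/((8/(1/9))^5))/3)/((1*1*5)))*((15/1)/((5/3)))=0.00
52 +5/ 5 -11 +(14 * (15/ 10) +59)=122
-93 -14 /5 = -479 /5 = -95.80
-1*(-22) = 22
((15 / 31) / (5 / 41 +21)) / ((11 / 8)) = 2460 / 147653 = 0.02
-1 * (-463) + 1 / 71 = 32874 / 71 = 463.01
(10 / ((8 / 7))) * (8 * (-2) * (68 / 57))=-9520 / 57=-167.02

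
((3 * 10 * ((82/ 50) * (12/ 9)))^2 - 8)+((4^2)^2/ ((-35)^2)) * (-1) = 1052312/ 245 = 4295.15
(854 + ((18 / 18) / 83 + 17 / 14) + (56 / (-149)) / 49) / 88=148070849 / 15236144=9.72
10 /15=2 /3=0.67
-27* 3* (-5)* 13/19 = 5265/19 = 277.11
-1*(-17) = 17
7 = 7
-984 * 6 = -5904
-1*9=-9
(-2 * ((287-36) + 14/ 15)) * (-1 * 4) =30232/ 15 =2015.47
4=4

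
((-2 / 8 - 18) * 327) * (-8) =47742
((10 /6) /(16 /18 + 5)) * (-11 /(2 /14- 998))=21 /6731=0.00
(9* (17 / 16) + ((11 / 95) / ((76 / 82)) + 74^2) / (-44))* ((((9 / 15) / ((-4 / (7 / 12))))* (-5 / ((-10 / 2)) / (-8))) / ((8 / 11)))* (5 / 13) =-255498649 / 384450560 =-0.66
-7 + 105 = 98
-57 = -57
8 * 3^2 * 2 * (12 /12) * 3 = 432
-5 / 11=-0.45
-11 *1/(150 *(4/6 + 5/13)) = -143/2050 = -0.07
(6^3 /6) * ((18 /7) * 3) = 1944 /7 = 277.71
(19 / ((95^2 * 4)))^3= 1 / 6859000000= 0.00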